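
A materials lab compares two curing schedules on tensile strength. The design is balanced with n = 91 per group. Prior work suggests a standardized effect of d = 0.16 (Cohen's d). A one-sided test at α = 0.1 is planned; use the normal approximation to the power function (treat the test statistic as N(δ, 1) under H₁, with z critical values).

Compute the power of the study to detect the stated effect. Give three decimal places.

Noncentrality parameter: δ = d·√(n/2) = 0.16 × √(91/2) = 1.0793
One-sided α = 0.1 → critical value z_{0.1} = 1.282.
Power = Φ(δ − 1.282) = Φ(-0.202) = 0.4198.

Power ≈ 0.420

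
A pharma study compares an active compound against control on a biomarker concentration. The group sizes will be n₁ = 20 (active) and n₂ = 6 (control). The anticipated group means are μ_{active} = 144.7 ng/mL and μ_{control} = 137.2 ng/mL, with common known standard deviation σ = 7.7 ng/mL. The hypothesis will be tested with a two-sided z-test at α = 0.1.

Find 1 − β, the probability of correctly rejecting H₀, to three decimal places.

Standardized effect: d = |μ_{active} − μ_{control}| / σ = |144.7 − 137.2| / 7.7 = 0.9740
Noncentrality parameter: δ = d / √(1/n₁ + 1/n₂) = 0.9740 / √(1/20 + 1/6) = 2.0925
Critical value for a two-sided test at α = 0.1: z_{α/2} = 1.645.
Power = Φ(δ − 1.645) + Φ(−δ − 1.645) = Φ(0.448) + Φ(-3.737) = 0.6728 + 0.0001 = 0.6729.

Power ≈ 0.673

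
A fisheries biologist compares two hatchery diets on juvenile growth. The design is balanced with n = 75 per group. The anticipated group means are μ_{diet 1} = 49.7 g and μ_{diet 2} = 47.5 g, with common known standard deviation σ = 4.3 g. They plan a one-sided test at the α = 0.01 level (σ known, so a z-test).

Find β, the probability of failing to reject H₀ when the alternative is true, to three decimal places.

Standardized effect: d = |μ_{diet 1} − μ_{diet 2}| / σ = |49.7 − 47.5| / 4.3 = 0.5116
Noncentrality parameter: δ = d·√(n/2) = 0.5116 × √(75/2) = 3.1331
One-sided α = 0.01 → critical value z_{0.01} = 2.326.
Power = P(Z > 2.326 − δ) = Φ(0.807) = 0.7901.
Type II error: β = 1 − power = 1 − 0.7901 = 0.2099.

β ≈ 0.210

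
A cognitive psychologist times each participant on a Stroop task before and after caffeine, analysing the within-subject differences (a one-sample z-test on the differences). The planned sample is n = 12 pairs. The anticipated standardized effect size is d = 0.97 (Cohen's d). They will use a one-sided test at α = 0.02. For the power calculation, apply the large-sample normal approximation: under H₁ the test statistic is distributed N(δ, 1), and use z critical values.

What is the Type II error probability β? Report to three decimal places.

β ≈ 0.096

Noncentrality parameter: δ = d·√n = 0.97 × √12 = 3.3602
One-sided α = 0.02 → critical value z_{0.02} = 2.054.
Power = Φ(δ − 2.054) = Φ(1.306) = 0.9043.
Type II error: β = 1 − power = 1 − 0.9043 = 0.0957.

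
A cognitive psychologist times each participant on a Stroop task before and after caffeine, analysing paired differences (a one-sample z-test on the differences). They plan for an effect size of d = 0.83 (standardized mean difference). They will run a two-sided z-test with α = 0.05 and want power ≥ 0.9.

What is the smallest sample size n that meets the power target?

For power 0.9 need Φ(δ − z_{0.025}) = 0.9, so δ = z_{0.025} + z_{0.10} = 1.960 + 1.282 = 3.242.
(For δ > 0 the lower-tail rejection region contributes negligibly to power, so the one-term inversion is standard.)
δ = d·√n ⇒ n = (δ/d)² = (3.242 / 0.83)² = 15.25.
Rounding up, n = 16.

n = 16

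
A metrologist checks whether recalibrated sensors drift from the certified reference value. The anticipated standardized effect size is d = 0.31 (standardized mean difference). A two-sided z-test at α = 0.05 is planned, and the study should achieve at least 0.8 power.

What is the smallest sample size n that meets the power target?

n = 82

For power 0.8 need Φ(δ − z_{0.025}) = 0.8, so δ = z_{0.025} + z_{0.20} = 1.960 + 0.842 = 2.802.
(The Φ(−δ − z_{α/2}) term is vanishingly small for δ > 0 and is dropped in the standard sample-size formula.)
δ = d·√n ⇒ n = (δ/d)² = (2.802 / 0.31)² = 81.67.
Round up to the next whole unit.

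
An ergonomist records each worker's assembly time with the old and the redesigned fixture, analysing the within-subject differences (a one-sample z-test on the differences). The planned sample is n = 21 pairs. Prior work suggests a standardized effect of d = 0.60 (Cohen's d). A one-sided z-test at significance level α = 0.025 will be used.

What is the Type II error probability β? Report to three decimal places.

Noncentrality parameter: δ = d·√n = 0.60 × √21 = 2.7495
Critical value for a one-sided test at α = 0.025: z_α = 1.960.
Power = Φ(δ − 1.960) = Φ(0.790) = 0.7851.
Type II error: β = 1 − power = 1 − 0.7851 = 0.2149.

β ≈ 0.215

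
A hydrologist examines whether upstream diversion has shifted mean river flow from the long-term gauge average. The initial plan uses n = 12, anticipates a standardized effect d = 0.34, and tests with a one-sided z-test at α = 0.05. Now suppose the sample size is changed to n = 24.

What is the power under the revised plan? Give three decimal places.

With n = 24: δ = d·√n = 0.34 × √24 = 1.6657. Critical value z_{0.05} = 1.645.
Revised power = Φ(δ − 1.645) = Φ(0.021) = 0.5083.

Power ≈ 0.508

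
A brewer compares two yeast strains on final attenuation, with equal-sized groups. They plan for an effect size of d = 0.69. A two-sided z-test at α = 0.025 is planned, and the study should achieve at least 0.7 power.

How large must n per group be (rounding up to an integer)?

n = 33 per group

Set Φ(δ − 2.241) = 0.7; then δ − 2.241 = Φ⁻¹(0.7) = 0.524, giving δ = 2.766.
(For δ > 0 the lower-tail rejection region contributes negligibly to power, so the one-term inversion is standard.)
δ = d·√(n/2) ⇒ n = 2(δ/d)² = 2 × (2.766 / 0.69)² = 32.13.
Round up to the next whole unit.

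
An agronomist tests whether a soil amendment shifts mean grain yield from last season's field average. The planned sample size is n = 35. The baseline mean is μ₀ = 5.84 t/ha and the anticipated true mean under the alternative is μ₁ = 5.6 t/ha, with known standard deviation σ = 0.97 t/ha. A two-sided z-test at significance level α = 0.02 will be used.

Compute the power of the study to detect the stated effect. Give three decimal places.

Power ≈ 0.194

Standardized effect: d = |μ₁ − μ₀| / σ = |5.6 − 5.84| / 0.97 = 0.2474
Noncentrality parameter: δ = d·√n = 0.2474 × √35 = 1.4638
Two-sided α = 0.02 → critical value z_{0.01} = 2.326.
Power = Φ(δ − 2.326) + Φ(−δ − 2.326) = Φ(-0.863) + Φ(-3.790) = 0.1942 + 0.0001 = 0.1943.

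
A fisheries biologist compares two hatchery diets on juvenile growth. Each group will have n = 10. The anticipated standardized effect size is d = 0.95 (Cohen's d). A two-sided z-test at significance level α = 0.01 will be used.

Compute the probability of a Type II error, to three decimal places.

Noncentrality parameter: δ = d·√(n/2) = 0.95 × √(10/2) = 2.1243
Two-sided α = 0.01 → critical value z_{0.005} = 2.576.
Power = Φ(δ − 2.576) + Φ(−δ − 2.576) = Φ(-0.452) + Φ(-4.700) = 0.3258 + 0.0000 = 0.3258.
Type II error: β = 1 − power = 1 − 0.3258 = 0.6742.

β ≈ 0.674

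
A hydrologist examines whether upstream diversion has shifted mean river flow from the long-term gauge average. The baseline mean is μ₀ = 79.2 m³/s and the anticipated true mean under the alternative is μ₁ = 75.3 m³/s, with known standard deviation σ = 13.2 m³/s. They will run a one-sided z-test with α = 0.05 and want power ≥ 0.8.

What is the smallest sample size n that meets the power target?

Standardized effect: d = |μ₁ − μ₀| / σ = |75.3 − 79.2| / 13.2 = 0.2955
For power 0.8 need Φ(δ − z_{0.05}) = 0.8, so δ = z_{0.05} + z_{0.20} = 1.645 + 0.842 = 2.486.
δ = d·√n ⇒ n = (δ/d)² = (2.486 / 0.2955)² = 70.83.
Round up to the next whole unit.

n = 71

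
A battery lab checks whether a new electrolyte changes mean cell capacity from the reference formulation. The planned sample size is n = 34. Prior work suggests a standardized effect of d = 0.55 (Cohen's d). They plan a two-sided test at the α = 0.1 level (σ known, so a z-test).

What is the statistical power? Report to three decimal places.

Power ≈ 0.941

Noncentrality parameter: δ = d·√n = 0.55 × √34 = 3.2070
Critical value for a two-sided test at α = 0.1: z_{α/2} = 1.645.
Power = Φ(δ − 1.645) + Φ(−δ − 1.645) = Φ(1.562) + Φ(-4.852) = 0.9409 + 0.0000 = 0.9409.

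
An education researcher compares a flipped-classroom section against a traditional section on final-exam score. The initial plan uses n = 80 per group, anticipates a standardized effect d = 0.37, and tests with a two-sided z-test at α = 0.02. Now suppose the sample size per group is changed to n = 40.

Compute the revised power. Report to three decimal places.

Power ≈ 0.251

With n = 40 per group: δ = d·√(n/2) = 0.37 × √(40/2) = 1.6547. Critical value z_{0.01} = 2.326.
Revised power = Φ(δ − 2.326) + Φ(−δ − 2.326) = Φ(-0.672) + Φ(-3.981) = 0.2509 + 0.0000 = 0.2509.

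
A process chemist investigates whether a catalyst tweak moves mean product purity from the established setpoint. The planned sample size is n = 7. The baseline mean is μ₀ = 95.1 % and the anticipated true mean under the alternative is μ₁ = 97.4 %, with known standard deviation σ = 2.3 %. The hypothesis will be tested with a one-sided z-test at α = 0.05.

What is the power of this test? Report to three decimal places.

Power ≈ 0.842

Standardized effect: d = |μ₁ − μ₀| / σ = |97.4 − 95.1| / 2.3 = 1.0000
Noncentrality parameter: δ = d·√n = 1.0000 × √7 = 2.6458
One-sided α = 0.05 → critical value z_{0.05} = 1.645.
Power = P(Z > 1.645 − δ) = Φ(1.001) = 0.8416.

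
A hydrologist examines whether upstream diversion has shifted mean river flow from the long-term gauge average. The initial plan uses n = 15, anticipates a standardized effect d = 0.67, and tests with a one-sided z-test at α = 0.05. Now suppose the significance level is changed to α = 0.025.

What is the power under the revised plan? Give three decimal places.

Power ≈ 0.737

δ = d·√n = 0.67 × √15 = 2.5949 (unchanged). New critical value: z_{0.025} = 1.960.
Revised power = Φ(δ − 1.960) = Φ(0.635) = 0.7373.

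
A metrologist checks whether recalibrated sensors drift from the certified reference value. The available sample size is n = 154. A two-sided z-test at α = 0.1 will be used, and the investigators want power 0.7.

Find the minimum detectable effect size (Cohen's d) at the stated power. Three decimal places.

d ≈ 0.175

Need Φ(δ − 1.645) = 0.7, so δ = 1.645 + 0.524 = 2.169.
(The second rejection-region term Φ(−δ − z_{α/2}) is negligible and dropped.)
δ = d·√n ⇒ d = δ/√n = 2.169/√154 = 0.1748.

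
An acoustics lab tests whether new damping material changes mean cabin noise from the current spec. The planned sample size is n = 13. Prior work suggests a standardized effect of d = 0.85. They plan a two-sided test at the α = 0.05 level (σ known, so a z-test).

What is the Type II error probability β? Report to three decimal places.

β ≈ 0.135

Noncentrality parameter: δ = d·√n = 0.85 × √13 = 3.0647
Critical value for a two-sided test at α = 0.05: z_{α/2} = 1.960.
Power = Φ(δ − 1.960) + Φ(−δ − 1.960) = Φ(1.105) + Φ(-5.025) = 0.8654 + 0.0000 = 0.8654.
Type II error: β = 1 − power = 1 − 0.8654 = 0.1346.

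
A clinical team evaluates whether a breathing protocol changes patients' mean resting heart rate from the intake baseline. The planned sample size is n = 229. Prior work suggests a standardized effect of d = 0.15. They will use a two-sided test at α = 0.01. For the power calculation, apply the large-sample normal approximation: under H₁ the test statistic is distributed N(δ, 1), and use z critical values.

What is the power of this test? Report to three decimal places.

Power ≈ 0.380

Noncentrality parameter: δ = d·√n = 0.15 × √229 = 2.2699
Two-sided α = 0.01 → critical value z_{0.005} = 2.576.
Power = Φ(δ − 2.576) + Φ(−δ − 2.576) = Φ(-0.306) + Φ(-4.846) = 0.3798 + 0.0000 = 0.3798.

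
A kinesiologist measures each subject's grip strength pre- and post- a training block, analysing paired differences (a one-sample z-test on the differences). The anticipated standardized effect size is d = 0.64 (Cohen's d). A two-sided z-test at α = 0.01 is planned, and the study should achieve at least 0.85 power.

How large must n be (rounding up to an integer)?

For power 0.85 need Φ(δ − z_{0.005}) = 0.85, so δ = z_{0.005} + z_{0.15} = 2.576 + 1.036 = 3.612.
(The Φ(−δ − z_{α/2}) term is vanishingly small for δ > 0 and is dropped in the standard sample-size formula.)
δ = d·√n ⇒ n = (δ/d)² = (3.612 / 0.64)² = 31.86.
Round up to the next whole unit.

n = 32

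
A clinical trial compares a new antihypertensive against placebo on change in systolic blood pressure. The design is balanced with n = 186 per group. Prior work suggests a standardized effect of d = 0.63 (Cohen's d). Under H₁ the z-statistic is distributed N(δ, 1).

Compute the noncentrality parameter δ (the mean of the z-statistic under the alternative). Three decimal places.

δ ≈ 6.075

δ = d·√(n/2) = 0.63 × √(186/2) = 6.0755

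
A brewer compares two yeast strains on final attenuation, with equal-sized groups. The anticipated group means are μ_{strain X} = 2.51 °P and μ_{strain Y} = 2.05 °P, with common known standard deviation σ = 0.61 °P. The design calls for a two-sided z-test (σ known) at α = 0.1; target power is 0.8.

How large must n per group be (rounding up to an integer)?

Standardized effect: d = |μ_{strain X} − μ_{strain Y}| / σ = |2.51 − 2.05| / 0.61 = 0.7541
For power 0.8 need Φ(δ − z_{0.05}) = 0.8, so δ = z_{0.05} + z_{0.20} = 1.645 + 0.842 = 2.486.
(For δ > 0 the lower-tail rejection region contributes negligibly to power, so the one-term inversion is standard.)
δ = d·√(n/2) ⇒ n = 2(δ/d)² = 2 × (2.486 / 0.7541)² = 21.74.
Round up to the next whole unit.

n = 22 per group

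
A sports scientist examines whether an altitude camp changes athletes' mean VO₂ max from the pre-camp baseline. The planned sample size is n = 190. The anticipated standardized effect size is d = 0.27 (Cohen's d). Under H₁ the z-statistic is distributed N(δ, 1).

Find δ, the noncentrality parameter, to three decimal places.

δ ≈ 3.722

δ = d·√n = 0.27 × √190 = 3.7217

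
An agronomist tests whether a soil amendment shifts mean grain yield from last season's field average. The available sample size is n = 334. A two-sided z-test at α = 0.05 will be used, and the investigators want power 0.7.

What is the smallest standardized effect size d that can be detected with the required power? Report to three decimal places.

Need Φ(δ − 1.960) = 0.7, so δ = 1.960 + 0.524 = 2.484.
(The second rejection-region term Φ(−δ − z_{α/2}) is negligible and dropped.)
δ = d·√n ⇒ d = δ/√n = 2.484/√334 = 0.1359.

d ≈ 0.136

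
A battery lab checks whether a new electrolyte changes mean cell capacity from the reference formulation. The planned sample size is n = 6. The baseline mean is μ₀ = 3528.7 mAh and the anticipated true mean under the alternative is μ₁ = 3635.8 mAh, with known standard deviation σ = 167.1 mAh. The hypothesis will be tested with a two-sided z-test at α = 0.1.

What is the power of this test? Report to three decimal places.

Standardized effect: d = |μ₁ − μ₀| / σ = |3635.8 − 3528.7| / 167.1 = 0.6409
Noncentrality parameter: δ = d·√n = 0.6409 × √6 = 1.5700
Critical value for a two-sided test at α = 0.1: z_{α/2} = 1.645.
Power = Φ(δ − 1.645) + Φ(−δ − 1.645) = Φ(-0.075) + Φ(-3.215) = 0.4701 + 0.0007 = 0.4708.

Power ≈ 0.471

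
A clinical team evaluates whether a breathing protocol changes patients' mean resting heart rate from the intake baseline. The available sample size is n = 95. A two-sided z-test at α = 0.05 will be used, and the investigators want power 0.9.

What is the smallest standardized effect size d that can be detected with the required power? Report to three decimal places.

d ≈ 0.333

Required noncentrality: δ = z_{0.025} + z_{0.10} = 1.960 + 1.282 = 3.242.
(The second rejection-region term Φ(−δ − z_{α/2}) is negligible and dropped.)
δ = d·√n ⇒ d = δ/√n = 3.242/√95 = 0.3326.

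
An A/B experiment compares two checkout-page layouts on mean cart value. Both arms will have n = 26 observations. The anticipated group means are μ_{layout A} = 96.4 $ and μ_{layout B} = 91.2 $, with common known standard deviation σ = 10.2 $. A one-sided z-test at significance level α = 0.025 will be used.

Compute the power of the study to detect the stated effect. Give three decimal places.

Power ≈ 0.452

Standardized effect: d = |μ_{layout A} − μ_{layout B}| / σ = |96.4 − 91.2| / 10.2 = 0.5098
Noncentrality parameter: δ = d·√(n/2) = 0.5098 × √(26/2) = 1.8381
One-sided α = 0.025 → critical value z_{0.025} = 1.960.
Power = P(Z > 1.960 − δ) = Φ(-0.122) = 0.4515.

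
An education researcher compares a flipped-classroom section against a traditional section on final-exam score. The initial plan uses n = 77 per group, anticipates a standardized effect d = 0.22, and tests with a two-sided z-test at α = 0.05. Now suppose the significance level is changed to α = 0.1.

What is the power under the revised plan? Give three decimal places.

δ = d·√(n/2) = 0.22 × √(77/2) = 1.3651 (unchanged). New critical value: z_{0.05} = 1.645.
Revised power = Φ(δ − 1.645) + Φ(−δ − 1.645) = Φ(-0.280) + Φ(-3.010) = 0.3898 + 0.0013 = 0.3911.

Power ≈ 0.391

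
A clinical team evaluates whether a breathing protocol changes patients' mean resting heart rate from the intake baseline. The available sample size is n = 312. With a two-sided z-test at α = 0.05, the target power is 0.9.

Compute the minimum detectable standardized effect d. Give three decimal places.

Required noncentrality: δ = z_{0.025} + z_{0.10} = 1.960 + 1.282 = 3.242.
(The second rejection-region term Φ(−δ − z_{α/2}) is negligible and dropped.)
δ = d·√n ⇒ d = δ/√n = 3.242/√312 = 0.1835.

d ≈ 0.184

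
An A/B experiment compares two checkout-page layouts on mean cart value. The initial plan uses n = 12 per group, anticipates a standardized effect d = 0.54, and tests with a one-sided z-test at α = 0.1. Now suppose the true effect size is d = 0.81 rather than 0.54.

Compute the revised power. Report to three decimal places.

With d = 0.81: δ = d·√(n/2) = 0.81 × √(12/2) = 1.9841. Critical value z_{0.1} = 1.282.
Revised power = P(Z > 1.282 − δ) = Φ(0.703) = 0.7588.

Power ≈ 0.759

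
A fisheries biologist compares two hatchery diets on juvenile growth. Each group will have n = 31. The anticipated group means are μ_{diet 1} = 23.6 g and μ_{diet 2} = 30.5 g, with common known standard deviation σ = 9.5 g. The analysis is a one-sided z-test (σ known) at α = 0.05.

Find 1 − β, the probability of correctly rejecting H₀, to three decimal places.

Standardized effect: d = |μ_{diet 1} − μ_{diet 2}| / σ = |23.6 − 30.5| / 9.5 = 0.7263
Noncentrality parameter: δ = d·√(n/2) = 0.7263 × √(31/2) = 2.8595
Critical value for a one-sided test at α = 0.05: z_α = 1.645.
Power = P(Z > 1.645 − δ) = Φ(1.215) = 0.8878.

Power ≈ 0.888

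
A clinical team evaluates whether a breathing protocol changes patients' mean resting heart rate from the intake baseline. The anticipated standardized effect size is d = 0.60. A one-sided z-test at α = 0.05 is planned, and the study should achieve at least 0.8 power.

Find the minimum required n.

n = 18

For power 0.8 need Φ(δ − z_{0.05}) = 0.8, so δ = z_{0.05} + z_{0.20} = 1.645 + 0.842 = 2.486.
δ = d·√n ⇒ n = (δ/d)² = (2.486 / 0.60)² = 17.17.
Rounding up, n = 18.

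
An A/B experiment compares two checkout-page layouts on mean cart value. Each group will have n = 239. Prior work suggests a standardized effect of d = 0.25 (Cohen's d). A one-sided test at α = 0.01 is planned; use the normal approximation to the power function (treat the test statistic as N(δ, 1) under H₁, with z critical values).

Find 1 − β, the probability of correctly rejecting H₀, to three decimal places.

Noncentrality parameter: δ = d·√(n/2) = 0.25 × √(239/2) = 2.7329
One-sided α = 0.01 → critical value z_{0.01} = 2.326.
Power = P(Z > 2.326 − δ) = Φ(0.407) = 0.6578.

Power ≈ 0.658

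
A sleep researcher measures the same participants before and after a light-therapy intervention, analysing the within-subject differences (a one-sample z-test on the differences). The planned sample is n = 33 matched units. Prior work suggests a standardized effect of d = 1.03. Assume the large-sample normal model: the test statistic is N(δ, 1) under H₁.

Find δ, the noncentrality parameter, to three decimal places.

The noncentrality parameter scales effect size by the design's sample-size factor: δ = d·√n = 1.03 × √33 = 5.9169

δ ≈ 5.917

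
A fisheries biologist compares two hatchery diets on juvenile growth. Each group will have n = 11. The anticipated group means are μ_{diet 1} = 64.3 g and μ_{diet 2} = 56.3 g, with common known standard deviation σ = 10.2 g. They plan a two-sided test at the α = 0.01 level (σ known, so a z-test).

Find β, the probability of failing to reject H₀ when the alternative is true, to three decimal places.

Standardized effect: d = |μ_{diet 1} − μ_{diet 2}| / σ = |64.3 − 56.3| / 10.2 = 0.7843
Noncentrality parameter: δ = d·√(n/2) = 0.7843 × √(11/2) = 1.8394
Critical value for a two-sided test at α = 0.01: z_{α/2} = 2.576.
Power = Φ(δ − 2.576) + Φ(−δ − 2.576) = Φ(-0.736) + Φ(-4.415) = 0.2307 + 0.0000 = 0.2307.
Type II error: β = 1 − power = 1 − 0.2307 = 0.7693.

β ≈ 0.769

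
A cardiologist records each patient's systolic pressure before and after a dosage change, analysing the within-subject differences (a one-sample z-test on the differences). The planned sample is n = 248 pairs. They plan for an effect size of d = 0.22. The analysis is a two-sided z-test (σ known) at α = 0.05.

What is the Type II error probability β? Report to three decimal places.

Noncentrality parameter: δ = d·√n = 0.22 × √248 = 3.4646
Two-sided α = 0.05 → critical value z_{0.025} = 1.960.
Power = Φ(δ − 1.960) + Φ(−δ − 1.960) = Φ(1.505) + Φ(-5.425) = 0.9338 + 0.0000 = 0.9338.
Type II error: β = 1 − power = 1 − 0.9338 = 0.0662.

β ≈ 0.066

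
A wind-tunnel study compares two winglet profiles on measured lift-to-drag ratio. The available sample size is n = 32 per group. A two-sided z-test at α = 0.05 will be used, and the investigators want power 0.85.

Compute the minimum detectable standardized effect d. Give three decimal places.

d ≈ 0.749

Required noncentrality: δ = z_{0.025} + z_{0.15} = 1.960 + 1.036 = 2.996.
(Lower-tail contribution to power is negligible for δ > 0.)
δ = d·√(n/2) ⇒ d = δ/√(n/2) = 2.996/√(32/2) = 0.7491.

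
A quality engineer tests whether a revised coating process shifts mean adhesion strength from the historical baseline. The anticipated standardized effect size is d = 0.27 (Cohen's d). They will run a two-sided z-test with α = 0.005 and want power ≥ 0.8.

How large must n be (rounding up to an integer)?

Set Φ(δ − 2.807) = 0.8; then δ − 2.807 = Φ⁻¹(0.8) = 0.842, giving δ = 3.649.
(The Φ(−δ − z_{α/2}) term is vanishingly small for δ > 0 and is dropped in the standard sample-size formula.)
δ = d·√n ⇒ n = (δ/d)² = (3.649 / 0.27)² = 182.62.
Rounding up, n = 183.

n = 183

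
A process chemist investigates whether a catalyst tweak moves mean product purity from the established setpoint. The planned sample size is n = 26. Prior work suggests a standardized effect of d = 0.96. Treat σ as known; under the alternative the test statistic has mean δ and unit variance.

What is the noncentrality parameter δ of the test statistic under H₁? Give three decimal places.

δ ≈ 4.895

The noncentrality parameter scales effect size by the design's sample-size factor: δ = d·√n = 0.96 × √26 = 4.8951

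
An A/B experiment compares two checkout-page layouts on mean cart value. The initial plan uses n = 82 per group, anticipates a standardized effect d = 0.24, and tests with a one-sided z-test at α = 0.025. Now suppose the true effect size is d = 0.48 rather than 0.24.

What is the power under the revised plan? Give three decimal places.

With d = 0.48: δ = d·√(n/2) = 0.48 × √(82/2) = 3.0735. Critical value z_{0.025} = 1.960.
Revised power = P(Z > 1.960 − δ) = Φ(1.114) = 0.8673.

Power ≈ 0.867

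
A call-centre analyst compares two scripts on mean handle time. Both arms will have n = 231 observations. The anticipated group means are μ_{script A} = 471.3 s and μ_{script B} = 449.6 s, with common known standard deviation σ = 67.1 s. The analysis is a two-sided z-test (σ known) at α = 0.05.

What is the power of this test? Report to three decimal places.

Power ≈ 0.935

Standardized effect: d = |μ_{script A} − μ_{script B}| / σ = |471.3 − 449.6| / 67.1 = 0.3234
Noncentrality parameter: λ = d·√(n/2) = 0.3234 × √(231/2) = 3.4756
Two-sided α = 0.05 → critical value z_{0.025} = 1.960.
Power = Φ(λ − 1.960) + Φ(−λ − 1.960) = Φ(1.516) + Φ(-5.436) = 0.9352 + 0.0000 = 0.9352.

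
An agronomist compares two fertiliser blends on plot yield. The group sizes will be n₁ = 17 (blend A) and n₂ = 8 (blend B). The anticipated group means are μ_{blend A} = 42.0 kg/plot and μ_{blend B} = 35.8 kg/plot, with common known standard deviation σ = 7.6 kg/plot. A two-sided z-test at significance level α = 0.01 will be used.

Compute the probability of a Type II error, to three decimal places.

β ≈ 0.750

Standardized effect: d = |μ_{blend A} − μ_{blend B}| / σ = |42.0 − 35.8| / 7.6 = 0.8158
Noncentrality parameter: δ = d / √(1/n₁ + 1/n₂) = 0.8158 / √(1/17 + 1/8) = 1.9027
Critical value for a two-sided test at α = 0.01: z_{α/2} = 2.576.
Power = Φ(δ − 2.576) + Φ(−δ − 2.576) = Φ(-0.673) + Φ(-4.479) = 0.2504 + 0.0000 = 0.2504.
Type II error: β = 1 − power = 1 − 0.2504 = 0.7496.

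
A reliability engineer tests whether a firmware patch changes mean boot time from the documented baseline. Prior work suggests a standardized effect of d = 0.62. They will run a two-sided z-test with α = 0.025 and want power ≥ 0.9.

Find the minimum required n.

For power 0.9 need Φ(δ − z_{0.0125}) = 0.9, so δ = z_{0.0125} + z_{0.10} = 2.241 + 1.282 = 3.523.
(The Φ(−δ − z_{α/2}) term is vanishingly small for δ > 0 and is dropped in the standard sample-size formula.)
δ = d·√n ⇒ n = (δ/d)² = (3.523 / 0.62)² = 32.29.
Rounding up, n = 33.

n = 33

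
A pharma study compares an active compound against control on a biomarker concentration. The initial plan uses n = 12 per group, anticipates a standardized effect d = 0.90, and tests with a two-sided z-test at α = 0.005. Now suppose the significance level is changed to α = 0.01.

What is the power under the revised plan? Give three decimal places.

δ = d·√(n/2) = 0.90 × √(12/2) = 2.2045 (unchanged). New critical value: z_{0.005} = 2.576.
Revised power = Φ(δ − 2.576) + Φ(−δ − 2.576) = Φ(-0.371) + Φ(-4.780) = 0.3552 + 0.0000 = 0.3552.

Power ≈ 0.355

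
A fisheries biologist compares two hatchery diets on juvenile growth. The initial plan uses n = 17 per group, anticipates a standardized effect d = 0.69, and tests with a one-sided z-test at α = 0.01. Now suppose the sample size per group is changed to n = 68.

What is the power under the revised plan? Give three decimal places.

With n = 68 per group: δ = d·√(n/2) = 0.69 × √(68/2) = 4.0234. Critical value z_{0.01} = 2.326.
Revised power = P(Z > 2.326 − δ) = Φ(1.697) = 0.9552.

Power ≈ 0.955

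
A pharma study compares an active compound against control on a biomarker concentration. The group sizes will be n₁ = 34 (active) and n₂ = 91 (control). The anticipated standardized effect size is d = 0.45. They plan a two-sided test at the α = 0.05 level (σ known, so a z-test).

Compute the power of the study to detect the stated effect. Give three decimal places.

Power ≈ 0.610

Noncentrality parameter: δ = d / √(1/n₁ + 1/n₂) = 0.45 / √(1/34 + 1/91) = 2.2388
Two-sided α = 0.05 → critical value z_{0.025} = 1.960.
Power = Φ(δ − 1.960) + Φ(−δ − 1.960) = Φ(0.279) + Φ(-4.199) = 0.6098 + 0.0000 = 0.6098.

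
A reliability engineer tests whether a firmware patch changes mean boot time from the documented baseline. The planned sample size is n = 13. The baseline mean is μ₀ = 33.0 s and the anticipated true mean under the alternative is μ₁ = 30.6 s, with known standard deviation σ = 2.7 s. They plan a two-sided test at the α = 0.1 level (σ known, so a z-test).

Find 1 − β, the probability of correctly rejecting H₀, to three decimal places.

Standardized effect: d = |μ₁ − μ₀| / σ = |30.6 − 33.0| / 2.7 = 0.8889
Noncentrality parameter: δ = d·√n = 0.8889 × √13 = 3.2049
Critical value for a two-sided test at α = 0.1: z_{α/2} = 1.645.
Power = Φ(δ − 1.645) + Φ(−δ − 1.645) = Φ(1.560) + Φ(-4.850) = 0.9406 + 0.0000 = 0.9406.

Power ≈ 0.941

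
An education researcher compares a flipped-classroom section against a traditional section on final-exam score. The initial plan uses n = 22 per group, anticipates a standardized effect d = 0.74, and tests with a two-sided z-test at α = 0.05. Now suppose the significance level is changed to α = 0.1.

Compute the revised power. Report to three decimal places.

Power ≈ 0.791

δ = d·√(n/2) = 0.74 × √(22/2) = 2.4543 (unchanged). New critical value: z_{0.05} = 1.645.
Revised power = Φ(δ − 1.645) + Φ(−δ − 1.645) = Φ(0.809) + Φ(-4.099) = 0.7909 + 0.0000 = 0.7909.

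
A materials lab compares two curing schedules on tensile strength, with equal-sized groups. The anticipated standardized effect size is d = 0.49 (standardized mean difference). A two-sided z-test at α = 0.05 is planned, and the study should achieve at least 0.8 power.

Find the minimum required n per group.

Set Φ(δ − 1.960) = 0.8; then δ − 1.960 = Φ⁻¹(0.8) = 0.842, giving δ = 2.802.
(Ignoring the negligible lower-tail rejection probability gives the usual closed-form inversion.)
δ = d·√(n/2) ⇒ n = 2(δ/d)² = 2 × (2.802 / 0.49)² = 65.38.
Round up to the next whole unit.

n = 66 per group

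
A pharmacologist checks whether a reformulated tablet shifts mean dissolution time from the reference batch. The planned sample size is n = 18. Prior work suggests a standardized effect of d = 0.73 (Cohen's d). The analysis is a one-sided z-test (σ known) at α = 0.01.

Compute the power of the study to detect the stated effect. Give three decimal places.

Power ≈ 0.780

Noncentrality parameter: δ = d·√n = 0.73 × √18 = 3.0971
One-sided α = 0.01 → critical value z_{0.01} = 2.326.
Power = P(Z > 2.326 − δ) = Φ(0.771) = 0.7796.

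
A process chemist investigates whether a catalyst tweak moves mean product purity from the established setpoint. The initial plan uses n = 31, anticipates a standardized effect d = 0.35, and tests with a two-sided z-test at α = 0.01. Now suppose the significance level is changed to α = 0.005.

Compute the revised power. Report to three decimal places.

δ = d·√n = 0.35 × √31 = 1.9487 (unchanged). New critical value: z_{0.0025} = 2.807.
Revised power = Φ(δ − 2.807) + Φ(−δ − 2.807) = Φ(-0.858) + Φ(-4.756) = 0.1954 + 0.0000 = 0.1954.

Power ≈ 0.195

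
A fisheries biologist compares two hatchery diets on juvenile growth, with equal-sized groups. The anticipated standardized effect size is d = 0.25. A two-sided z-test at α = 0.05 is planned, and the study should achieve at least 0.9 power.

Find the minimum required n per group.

n = 337 per group

For power 0.9 need Φ(δ − z_{0.025}) = 0.9, so δ = z_{0.025} + z_{0.10} = 1.960 + 1.282 = 3.242.
(For δ > 0 the lower-tail rejection region contributes negligibly to power, so the one-term inversion is standard.)
δ = d·√(n/2) ⇒ n = 2(δ/d)² = 2 × (3.242 / 0.25)² = 336.24.
Round up to the next whole unit.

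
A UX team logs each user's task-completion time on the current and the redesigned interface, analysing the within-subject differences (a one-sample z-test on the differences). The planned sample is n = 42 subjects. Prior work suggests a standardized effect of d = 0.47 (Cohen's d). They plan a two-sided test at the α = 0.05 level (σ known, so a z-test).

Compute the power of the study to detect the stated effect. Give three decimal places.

Noncentrality parameter: δ = d·√n = 0.47 × √42 = 3.0459
Two-sided α = 0.05 → critical value z_{0.025} = 1.960.
Power = Φ(δ − 1.960) + Φ(−δ − 1.960) = Φ(1.086) + Φ(-5.006) = 0.8613 + 0.0000 = 0.8613.

Power ≈ 0.861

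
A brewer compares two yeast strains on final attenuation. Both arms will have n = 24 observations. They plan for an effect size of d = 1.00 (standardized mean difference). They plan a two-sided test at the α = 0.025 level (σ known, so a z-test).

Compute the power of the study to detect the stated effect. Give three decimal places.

Noncentrality parameter: δ = d·√(n/2) = 1.00 × √(24/2) = 3.4641
Two-sided α = 0.025 → critical value z_{0.0125} = 2.241.
Power = Φ(δ − 2.241) + Φ(−δ − 2.241) = Φ(1.223) + Φ(-5.706) = 0.8893 + 0.0000 = 0.8893.

Power ≈ 0.889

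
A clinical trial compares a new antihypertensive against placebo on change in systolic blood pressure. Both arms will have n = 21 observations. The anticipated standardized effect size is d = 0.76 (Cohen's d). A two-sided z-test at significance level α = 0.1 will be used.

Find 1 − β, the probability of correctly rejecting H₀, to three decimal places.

Power ≈ 0.793

Noncentrality parameter: δ = d·√(n/2) = 0.76 × √(21/2) = 2.4627
Two-sided α = 0.1 → critical value z_{0.05} = 1.645.
Power = Φ(δ − 1.645) + Φ(−δ − 1.645) = Φ(0.818) + Φ(-4.108) = 0.7933 + 0.0000 = 0.7933.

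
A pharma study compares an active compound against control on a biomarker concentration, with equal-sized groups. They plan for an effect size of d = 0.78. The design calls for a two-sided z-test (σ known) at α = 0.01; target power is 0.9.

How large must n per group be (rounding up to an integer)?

n = 49 per group

Set Φ(δ − 2.576) = 0.9; then δ − 2.576 = Φ⁻¹(0.9) = 1.282, giving δ = 3.857.
(For δ > 0 the lower-tail rejection region contributes negligibly to power, so the one-term inversion is standard.)
δ = d·√(n/2) ⇒ n = 2(δ/d)² = 2 × (3.857 / 0.78)² = 48.91.
Rounding up, n = 49 per group.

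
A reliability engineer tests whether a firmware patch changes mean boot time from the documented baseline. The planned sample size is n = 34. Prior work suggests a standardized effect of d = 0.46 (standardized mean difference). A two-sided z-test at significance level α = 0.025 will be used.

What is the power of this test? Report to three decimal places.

Noncentrality parameter: δ = d·√n = 0.46 × √34 = 2.6822
Critical value for a two-sided test at α = 0.025: z_{α/2} = 2.241.
Power = Φ(δ − 2.241) + Φ(−δ − 2.241) = Φ(0.441) + Φ(-4.924) = 0.6703 + 0.0000 = 0.6703.

Power ≈ 0.670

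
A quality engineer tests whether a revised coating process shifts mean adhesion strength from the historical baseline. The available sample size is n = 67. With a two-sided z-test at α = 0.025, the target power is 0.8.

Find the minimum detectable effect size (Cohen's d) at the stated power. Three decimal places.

Need Φ(δ − 2.241) = 0.8, so δ = 2.241 + 0.842 = 3.083.
(Lower-tail contribution to power is negligible for δ > 0.)
δ = d·√n ⇒ d = δ/√n = 3.083/√67 = 0.3767.

d ≈ 0.377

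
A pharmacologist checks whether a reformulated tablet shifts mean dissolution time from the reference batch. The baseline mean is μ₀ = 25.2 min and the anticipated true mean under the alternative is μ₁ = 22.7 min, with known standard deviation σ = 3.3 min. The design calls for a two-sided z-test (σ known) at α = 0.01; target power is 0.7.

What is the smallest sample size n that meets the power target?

Standardized effect: d = |μ₁ − μ₀| / σ = |22.7 − 25.2| / 3.3 = 0.7576
Set Φ(δ − 2.576) = 0.7; then δ − 2.576 = Φ⁻¹(0.7) = 0.524, giving δ = 3.100.
(For δ > 0 the lower-tail rejection region contributes negligibly to power, so the one-term inversion is standard.)
δ = d·√n ⇒ n = (δ/d)² = (3.100 / 0.7576)² = 16.75.
Rounding up, n = 17.

n = 17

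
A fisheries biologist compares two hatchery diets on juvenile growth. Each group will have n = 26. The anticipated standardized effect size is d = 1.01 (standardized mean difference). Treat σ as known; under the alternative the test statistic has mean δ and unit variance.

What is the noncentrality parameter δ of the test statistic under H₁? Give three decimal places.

δ ≈ 3.642

The noncentrality parameter scales effect size by the design's sample-size factor: δ = d·√(n/2) = 1.01 × √(26/2) = 3.6416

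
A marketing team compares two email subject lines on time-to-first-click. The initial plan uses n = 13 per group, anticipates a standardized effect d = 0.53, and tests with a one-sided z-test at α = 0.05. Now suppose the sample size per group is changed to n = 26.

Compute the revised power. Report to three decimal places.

Power ≈ 0.605

With n = 26 per group: δ = d·√(n/2) = 0.53 × √(26/2) = 1.9109. Critical value z_{0.05} = 1.645.
Revised power = P(Z > 1.645 − δ) = Φ(0.266) = 0.6049.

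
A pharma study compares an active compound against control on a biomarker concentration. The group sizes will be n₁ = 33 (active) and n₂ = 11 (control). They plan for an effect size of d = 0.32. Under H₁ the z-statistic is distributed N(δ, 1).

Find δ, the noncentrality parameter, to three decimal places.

δ ≈ 0.919

The noncentrality parameter scales effect size by the design's sample-size factor: δ = d / √(1/n₁ + 1/n₂) = 0.32 / √(1/33 + 1/11) = 0.9191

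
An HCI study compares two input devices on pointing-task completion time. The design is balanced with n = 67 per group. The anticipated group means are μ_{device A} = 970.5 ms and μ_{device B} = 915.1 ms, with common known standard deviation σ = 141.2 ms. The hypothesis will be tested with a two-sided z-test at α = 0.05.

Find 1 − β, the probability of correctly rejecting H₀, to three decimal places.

Power ≈ 0.622

Standardized effect: d = |μ_{device A} − μ_{device B}| / σ = |970.5 − 915.1| / 141.2 = 0.3924
Noncentrality parameter: λ = d·√(n/2) = 0.3924 × √(67/2) = 2.2709
Two-sided α = 0.05 → critical value z_{0.025} = 1.960.
Power = Φ(λ − 1.960) + Φ(−λ − 1.960) = Φ(0.311) + Φ(-4.231) = 0.6221 + 0.0000 = 0.6221.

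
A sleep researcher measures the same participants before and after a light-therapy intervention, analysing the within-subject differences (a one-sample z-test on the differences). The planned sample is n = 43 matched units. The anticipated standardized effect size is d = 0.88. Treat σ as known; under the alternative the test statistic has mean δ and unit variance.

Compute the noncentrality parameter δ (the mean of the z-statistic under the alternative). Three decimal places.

δ ≈ 5.771

The noncentrality parameter scales effect size by the design's sample-size factor: δ = d·√n = 0.88 × √43 = 5.7705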